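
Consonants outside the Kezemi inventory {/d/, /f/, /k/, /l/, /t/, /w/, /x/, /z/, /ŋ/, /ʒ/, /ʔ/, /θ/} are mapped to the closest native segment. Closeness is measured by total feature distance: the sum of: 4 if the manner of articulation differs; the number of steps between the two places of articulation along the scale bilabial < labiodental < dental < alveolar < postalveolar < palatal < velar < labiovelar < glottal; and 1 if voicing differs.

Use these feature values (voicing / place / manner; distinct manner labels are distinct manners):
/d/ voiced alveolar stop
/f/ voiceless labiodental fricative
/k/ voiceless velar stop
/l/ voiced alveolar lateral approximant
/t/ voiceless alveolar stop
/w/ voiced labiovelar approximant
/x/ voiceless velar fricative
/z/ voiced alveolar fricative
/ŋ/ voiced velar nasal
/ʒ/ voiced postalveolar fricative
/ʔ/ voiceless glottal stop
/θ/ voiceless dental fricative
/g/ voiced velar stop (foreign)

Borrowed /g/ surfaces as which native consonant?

/k/ is closest: same manner (stop), place distance 0 (velar→velar), voicing differs (+1); total 1. Next closest is /d/ at distance 3.

k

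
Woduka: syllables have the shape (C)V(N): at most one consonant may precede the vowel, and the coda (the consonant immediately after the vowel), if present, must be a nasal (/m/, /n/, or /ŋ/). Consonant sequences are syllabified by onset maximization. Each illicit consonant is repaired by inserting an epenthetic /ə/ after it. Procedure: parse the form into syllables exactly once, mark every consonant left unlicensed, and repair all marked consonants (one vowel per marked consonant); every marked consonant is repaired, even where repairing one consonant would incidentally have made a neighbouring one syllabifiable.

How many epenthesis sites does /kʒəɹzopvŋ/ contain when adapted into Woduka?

5

The unsyllabifiable consonants are /k/, /ɹ/, /p/, /v/, /ŋ/; each receives one epenthetic vowel.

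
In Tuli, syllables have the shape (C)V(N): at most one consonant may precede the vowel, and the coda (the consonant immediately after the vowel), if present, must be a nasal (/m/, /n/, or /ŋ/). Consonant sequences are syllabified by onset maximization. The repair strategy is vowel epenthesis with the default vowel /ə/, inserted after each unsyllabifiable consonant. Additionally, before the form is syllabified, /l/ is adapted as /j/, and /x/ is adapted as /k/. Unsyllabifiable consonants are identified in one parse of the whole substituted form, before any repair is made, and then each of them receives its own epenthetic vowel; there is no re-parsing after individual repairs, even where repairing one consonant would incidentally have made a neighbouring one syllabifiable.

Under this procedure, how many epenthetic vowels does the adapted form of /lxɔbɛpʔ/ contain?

3

After substitution the input is /jkɔbɛpʔ/.
The unsyllabifiable consonants are /j/, /p/, /ʔ/; each receives one epenthetic vowel.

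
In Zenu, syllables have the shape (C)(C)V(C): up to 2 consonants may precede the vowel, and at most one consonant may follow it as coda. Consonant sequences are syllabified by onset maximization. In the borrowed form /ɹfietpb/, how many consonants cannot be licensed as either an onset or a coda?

Syllabifying with onset maximization leaves /p/, /b/ stranded (at most one coda consonant is licensed; onsets may contain at most 2 consonants).

2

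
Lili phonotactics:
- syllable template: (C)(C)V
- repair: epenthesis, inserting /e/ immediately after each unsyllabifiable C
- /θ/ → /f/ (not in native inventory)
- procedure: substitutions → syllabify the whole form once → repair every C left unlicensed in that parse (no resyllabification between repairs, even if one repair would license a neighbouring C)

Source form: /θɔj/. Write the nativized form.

fɔje

Substitution: /θ/ → /f/, giving /fɔj/.
Syllabifying with onset maximization leaves /j/ stranded (no codas are permitted; onsets may contain at most 2 consonants).
Inserting the epenthetic vowel yields /j/ → /je/.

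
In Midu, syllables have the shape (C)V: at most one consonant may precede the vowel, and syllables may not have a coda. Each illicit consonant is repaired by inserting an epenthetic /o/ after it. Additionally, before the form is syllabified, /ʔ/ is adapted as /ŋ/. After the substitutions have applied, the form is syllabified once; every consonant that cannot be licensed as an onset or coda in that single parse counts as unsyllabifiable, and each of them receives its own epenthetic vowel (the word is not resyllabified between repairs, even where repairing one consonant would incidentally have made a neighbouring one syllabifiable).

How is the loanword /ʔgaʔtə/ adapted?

ŋogaŋotə

Substitution: /ʔ/ → /ŋ/, giving /ŋgaŋtə/.
The consonants /ŋ/, /ŋ/ cannot be parsed into a legal (C)V syllable (no codas are permitted; onsets are limited to one consonant).
Inserting the epenthetic vowel yields /ŋ/ → /ŋo/, /ŋ/ → /ŋo/.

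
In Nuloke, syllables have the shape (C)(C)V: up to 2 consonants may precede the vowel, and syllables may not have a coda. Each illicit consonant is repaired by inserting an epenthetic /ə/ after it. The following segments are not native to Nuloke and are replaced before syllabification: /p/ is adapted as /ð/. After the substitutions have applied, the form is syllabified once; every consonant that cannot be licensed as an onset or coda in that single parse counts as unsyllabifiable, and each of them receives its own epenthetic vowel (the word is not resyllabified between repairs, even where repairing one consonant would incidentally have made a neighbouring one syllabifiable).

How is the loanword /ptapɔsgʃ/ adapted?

Substitution: /p/ → /ð/, giving /ðtaðɔsgʃ/.
Syllabifying with onset maximization leaves /s/, /g/, /ʃ/ stranded (no codas are permitted; onsets may contain at most 2 consonants).
Each unlicensed consonant becomes the onset of a new syllable: /s/ → /sə/, /g/ → /gə/, /ʃ/ → /ʃə/.

ðtaðɔsəgəʃə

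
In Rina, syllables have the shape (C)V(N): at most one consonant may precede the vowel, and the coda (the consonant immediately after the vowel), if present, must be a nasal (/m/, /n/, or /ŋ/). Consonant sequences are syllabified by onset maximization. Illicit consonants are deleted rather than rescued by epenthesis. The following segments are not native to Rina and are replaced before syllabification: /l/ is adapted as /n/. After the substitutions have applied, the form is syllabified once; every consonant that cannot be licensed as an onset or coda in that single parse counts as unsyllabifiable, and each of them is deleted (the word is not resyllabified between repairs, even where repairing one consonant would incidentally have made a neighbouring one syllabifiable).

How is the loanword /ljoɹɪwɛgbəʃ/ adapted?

Substitution: /l/ → /n/, giving /njoɹɪwɛgbəʃ/.
Under (C)V(N), the unsyllabifiable consonants are /n/, /g/, /ʃ/ (only a nasal (/m/, /n/, or /ŋ/) is licensed in coda position; onsets are limited to one consonant).
Deletion applies to /n/, /g/, /ʃ/.

joɹɪwɛbə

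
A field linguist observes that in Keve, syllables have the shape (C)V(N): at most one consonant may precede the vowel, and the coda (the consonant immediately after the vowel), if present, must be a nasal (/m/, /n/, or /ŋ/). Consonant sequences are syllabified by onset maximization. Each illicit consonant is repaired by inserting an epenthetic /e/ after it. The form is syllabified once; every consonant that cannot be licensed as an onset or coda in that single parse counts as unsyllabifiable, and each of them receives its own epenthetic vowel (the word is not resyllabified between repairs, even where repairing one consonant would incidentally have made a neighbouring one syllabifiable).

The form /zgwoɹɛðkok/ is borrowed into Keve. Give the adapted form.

Syllabifying with onset maximization leaves /z/, /g/, /ð/, /k/ stranded (only a nasal (/m/, /n/, or /ŋ/) is licensed in coda position; onsets are limited to one consonant).
Epenthesis after each stranded consonant: /z/ → /ze/, /g/ → /ge/, /ð/ → /ðe/, /k/ → /ke/.

zegewoɹɛðekoke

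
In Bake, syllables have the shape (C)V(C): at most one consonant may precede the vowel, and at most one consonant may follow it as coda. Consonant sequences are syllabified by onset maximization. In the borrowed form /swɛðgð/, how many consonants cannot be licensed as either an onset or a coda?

Under (C)V(C), the unsyllabifiable consonants are /s/, /g/, /ð/ (at most one coda consonant is licensed; onsets are limited to one consonant).

3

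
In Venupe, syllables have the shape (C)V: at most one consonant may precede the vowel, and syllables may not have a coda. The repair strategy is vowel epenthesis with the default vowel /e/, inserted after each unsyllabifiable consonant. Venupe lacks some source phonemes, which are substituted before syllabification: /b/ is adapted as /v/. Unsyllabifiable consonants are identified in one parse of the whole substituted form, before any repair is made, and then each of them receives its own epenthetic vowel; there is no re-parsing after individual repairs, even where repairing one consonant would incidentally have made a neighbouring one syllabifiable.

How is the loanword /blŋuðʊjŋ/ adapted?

Substitution: /b/ → /v/, giving /vlŋuðʊjŋ/.
The consonants /v/, /l/, /j/, /ŋ/ cannot be parsed into a legal (C)V syllable (no codas are permitted; onsets are limited to one consonant).
Inserting the epenthetic vowel yields /v/ → /ve/, /l/ → /le/, /j/ → /je/, /ŋ/ → /ŋe/.

veleŋuðʊjeŋe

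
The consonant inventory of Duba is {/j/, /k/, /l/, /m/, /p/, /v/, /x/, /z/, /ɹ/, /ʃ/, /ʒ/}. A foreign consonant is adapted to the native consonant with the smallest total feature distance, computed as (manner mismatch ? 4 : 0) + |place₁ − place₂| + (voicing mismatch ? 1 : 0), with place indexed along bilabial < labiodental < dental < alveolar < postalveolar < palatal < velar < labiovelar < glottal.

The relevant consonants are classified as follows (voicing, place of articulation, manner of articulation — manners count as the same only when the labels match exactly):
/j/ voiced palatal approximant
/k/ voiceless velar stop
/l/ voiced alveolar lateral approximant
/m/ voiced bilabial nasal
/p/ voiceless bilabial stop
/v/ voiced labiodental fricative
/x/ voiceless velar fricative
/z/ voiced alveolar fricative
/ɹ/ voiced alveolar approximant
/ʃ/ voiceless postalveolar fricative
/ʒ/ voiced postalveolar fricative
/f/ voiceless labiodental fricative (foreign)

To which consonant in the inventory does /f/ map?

/v/ is closest: same manner (fricative), place distance 0 (labiodental→labiodental), voicing differs (+1); total 1. Next closest is /z/ at distance 3.

v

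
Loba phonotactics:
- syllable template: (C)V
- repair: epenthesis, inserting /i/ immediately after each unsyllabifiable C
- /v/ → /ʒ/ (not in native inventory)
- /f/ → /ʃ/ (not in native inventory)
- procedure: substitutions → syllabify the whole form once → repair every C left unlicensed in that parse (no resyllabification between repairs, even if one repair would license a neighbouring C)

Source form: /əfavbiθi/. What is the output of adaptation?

Substitution: /f/ → /ʃ/, /v/ → /ʒ/, giving /əʃaʒbiθi/.
Under (C)V, the unsyllabifiable consonants are /ʒ/ (no codas are permitted; onsets are limited to one consonant).
Inserting the epenthetic vowel yields /ʒ/ → /ʒi/.

əʃaʒibiθi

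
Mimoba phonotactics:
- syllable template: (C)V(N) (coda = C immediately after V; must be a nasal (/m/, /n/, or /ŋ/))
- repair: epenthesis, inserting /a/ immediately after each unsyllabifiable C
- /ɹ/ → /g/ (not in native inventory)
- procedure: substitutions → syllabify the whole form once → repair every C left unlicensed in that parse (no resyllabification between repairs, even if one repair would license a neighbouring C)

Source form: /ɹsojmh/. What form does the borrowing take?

gasojamaha

Substitution: /ɹ/ → /g/, giving /gsojmh/.
Under (C)V(N), the unsyllabifiable consonants are /g/, /j/, /m/, /h/ (only a nasal (/m/, /n/, or /ŋ/) is licensed in coda position; onsets are limited to one consonant).
Inserting the epenthetic vowel yields /g/ → /ga/, /j/ → /ja/, /m/ → /ma/, /h/ → /ha/.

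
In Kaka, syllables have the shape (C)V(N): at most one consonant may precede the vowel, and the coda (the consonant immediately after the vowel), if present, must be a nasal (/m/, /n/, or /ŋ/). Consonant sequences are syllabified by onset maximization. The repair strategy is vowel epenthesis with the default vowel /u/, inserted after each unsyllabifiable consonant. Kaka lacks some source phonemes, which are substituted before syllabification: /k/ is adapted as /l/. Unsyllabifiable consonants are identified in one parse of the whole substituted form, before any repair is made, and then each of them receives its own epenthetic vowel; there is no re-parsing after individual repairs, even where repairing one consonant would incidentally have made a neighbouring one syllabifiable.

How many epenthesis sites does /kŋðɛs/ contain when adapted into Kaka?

3

After substitution the input is /lŋðɛs/.
The unsyllabifiable consonants are /l/, /ŋ/, /s/; each receives one epenthetic vowel.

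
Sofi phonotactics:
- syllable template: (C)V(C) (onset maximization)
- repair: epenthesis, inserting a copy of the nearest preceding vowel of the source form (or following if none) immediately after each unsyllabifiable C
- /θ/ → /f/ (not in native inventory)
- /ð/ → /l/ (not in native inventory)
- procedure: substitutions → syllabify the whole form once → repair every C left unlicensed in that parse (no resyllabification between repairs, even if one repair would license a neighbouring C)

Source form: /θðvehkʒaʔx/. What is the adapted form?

Substitution: /θ/ → /f/, /ð/ → /l/, giving /flvehkʒaʔx/.
Syllabifying with onset maximization leaves /f/, /l/, /k/, /x/ stranded (at most one coda consonant is licensed; onsets are limited to one consonant).
Each unlicensed consonant becomes the onset of a new syllable: /f/ → /fe/, /l/ → /le/, /k/ → /ke/, /x/ → /xa/.

felevehkeʒaʔxa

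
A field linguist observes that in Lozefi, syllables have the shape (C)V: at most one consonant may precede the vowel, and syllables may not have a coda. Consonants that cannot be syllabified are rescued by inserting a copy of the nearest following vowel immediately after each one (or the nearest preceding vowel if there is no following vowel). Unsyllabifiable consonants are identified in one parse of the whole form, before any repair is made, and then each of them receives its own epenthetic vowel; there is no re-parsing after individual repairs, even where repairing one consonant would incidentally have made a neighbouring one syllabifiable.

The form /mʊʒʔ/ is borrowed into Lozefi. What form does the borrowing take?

Under (C)V, the unsyllabifiable consonants are /ʒ/, /ʔ/ (no codas are permitted; onsets are limited to one consonant).
Each unlicensed consonant becomes the onset of a new syllable: /ʒ/ → /ʒʊ/, /ʔ/ → /ʔʊ/.

mʊʒʊʔʊ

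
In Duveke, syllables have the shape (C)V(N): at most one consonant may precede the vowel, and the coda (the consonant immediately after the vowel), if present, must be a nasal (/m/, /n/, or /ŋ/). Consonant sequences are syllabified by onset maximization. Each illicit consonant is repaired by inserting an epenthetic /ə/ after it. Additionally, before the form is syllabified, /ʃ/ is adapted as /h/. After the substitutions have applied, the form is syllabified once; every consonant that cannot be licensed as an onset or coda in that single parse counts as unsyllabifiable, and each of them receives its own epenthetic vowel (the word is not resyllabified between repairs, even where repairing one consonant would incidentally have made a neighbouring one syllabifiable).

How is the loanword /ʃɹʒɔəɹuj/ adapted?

həɹəʒɔəɹujə

Substitution: /ʃ/ → /h/, giving /hɹʒɔəɹuj/.
Under (C)V(N), the unsyllabifiable consonants are /h/, /ɹ/, /j/ (only a nasal (/m/, /n/, or /ŋ/) is licensed in coda position; onsets are limited to one consonant).
Inserting the epenthetic vowel yields /h/ → /hə/, /ɹ/ → /ɹə/, /j/ → /jə/.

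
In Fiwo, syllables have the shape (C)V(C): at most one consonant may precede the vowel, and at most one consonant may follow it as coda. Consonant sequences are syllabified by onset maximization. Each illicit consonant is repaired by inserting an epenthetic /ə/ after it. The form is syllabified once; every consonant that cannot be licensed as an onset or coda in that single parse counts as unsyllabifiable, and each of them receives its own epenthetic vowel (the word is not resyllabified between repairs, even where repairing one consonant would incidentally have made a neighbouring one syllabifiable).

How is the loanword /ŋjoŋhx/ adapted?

Under (C)V(C), the unsyllabifiable consonants are /ŋ/, /h/, /x/ (at most one coda consonant is licensed; onsets are limited to one consonant).
Inserting the epenthetic vowel yields /ŋ/ → /ŋə/, /h/ → /hə/, /x/ → /xə/.

ŋəjoŋhəxə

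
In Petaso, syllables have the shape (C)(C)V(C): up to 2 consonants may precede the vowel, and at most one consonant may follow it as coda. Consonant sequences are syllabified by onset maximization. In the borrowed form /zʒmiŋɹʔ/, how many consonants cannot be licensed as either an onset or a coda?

3

Under (C)(C)V(C), the unsyllabifiable consonants are /z/, /ɹ/, /ʔ/ (at most one coda consonant is licensed; onsets may contain at most 2 consonants).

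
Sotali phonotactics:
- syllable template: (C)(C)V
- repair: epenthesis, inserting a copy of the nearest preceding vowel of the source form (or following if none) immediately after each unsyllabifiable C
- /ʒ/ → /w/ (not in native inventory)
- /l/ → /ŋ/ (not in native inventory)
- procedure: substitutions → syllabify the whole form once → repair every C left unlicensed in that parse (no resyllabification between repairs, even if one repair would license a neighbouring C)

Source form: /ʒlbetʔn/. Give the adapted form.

Substitution: /ʒ/ → /w/, /l/ → /ŋ/, giving /wŋbetʔn/.
Syllabifying with onset maximization leaves /w/, /t/, /ʔ/, /n/ stranded (no codas are permitted; onsets may contain at most 2 consonants).
Each unlicensed consonant becomes the onset of a new syllable: /w/ → /we/, /t/ → /te/, /ʔ/ → /ʔe/, /n/ → /ne/.

weŋbeteʔene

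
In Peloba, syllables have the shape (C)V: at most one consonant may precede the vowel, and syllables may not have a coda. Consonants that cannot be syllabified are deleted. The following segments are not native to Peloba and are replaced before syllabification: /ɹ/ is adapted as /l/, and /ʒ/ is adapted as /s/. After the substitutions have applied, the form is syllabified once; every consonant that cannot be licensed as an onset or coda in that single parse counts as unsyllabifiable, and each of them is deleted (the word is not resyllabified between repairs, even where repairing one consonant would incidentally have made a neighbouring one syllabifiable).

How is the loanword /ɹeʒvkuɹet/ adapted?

Substitution: /ɹ/ → /l/, /ʒ/ → /s/, giving /lesvkulet/.
Under (C)V, the unsyllabifiable consonants are /s/, /v/, /t/ (no codas are permitted; onsets are limited to one consonant).
Deletion applies to /s/, /v/, /t/.

lekule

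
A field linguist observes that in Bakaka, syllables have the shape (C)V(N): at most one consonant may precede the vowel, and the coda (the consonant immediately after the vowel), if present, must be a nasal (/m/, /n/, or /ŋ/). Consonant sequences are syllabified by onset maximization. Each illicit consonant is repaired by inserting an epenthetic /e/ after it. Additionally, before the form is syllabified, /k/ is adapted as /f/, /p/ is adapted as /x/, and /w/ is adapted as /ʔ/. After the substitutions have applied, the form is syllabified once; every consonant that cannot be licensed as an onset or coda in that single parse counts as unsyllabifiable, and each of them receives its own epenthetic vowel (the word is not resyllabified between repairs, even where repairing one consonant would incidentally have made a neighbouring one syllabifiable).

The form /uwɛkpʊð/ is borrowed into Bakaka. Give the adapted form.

Substitution: /w/ → /ʔ/, /k/ → /f/, /p/ → /x/, giving /uʔɛfxʊð/.
Syllabifying with onset maximization leaves /f/, /ð/ stranded (only a nasal (/m/, /n/, or /ŋ/) is licensed in coda position; onsets are limited to one consonant).
Inserting the epenthetic vowel yields /f/ → /fe/, /ð/ → /ðe/.

uʔɛfexʊðe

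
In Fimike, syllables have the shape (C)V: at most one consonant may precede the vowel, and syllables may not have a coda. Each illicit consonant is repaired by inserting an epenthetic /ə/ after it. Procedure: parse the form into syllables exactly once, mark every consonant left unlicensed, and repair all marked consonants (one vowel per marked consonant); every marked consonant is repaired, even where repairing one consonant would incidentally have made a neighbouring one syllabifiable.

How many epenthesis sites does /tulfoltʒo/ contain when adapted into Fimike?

The unsyllabifiable consonants are /l/, /l/, /t/; each receives one epenthetic vowel.

3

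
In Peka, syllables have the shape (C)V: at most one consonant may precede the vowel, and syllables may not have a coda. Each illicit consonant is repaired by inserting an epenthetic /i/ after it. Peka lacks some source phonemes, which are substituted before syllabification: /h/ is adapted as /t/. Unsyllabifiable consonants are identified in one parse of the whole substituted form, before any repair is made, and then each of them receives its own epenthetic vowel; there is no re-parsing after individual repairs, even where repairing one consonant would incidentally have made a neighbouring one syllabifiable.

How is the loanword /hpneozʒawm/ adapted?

Substitution: /h/ → /t/, giving /tpneozʒawm/.
Under (C)V, the unsyllabifiable consonants are /t/, /p/, /z/, /w/, /m/ (no codas are permitted; onsets are limited to one consonant).
Each unlicensed consonant becomes the onset of a new syllable: /t/ → /ti/, /p/ → /pi/, /z/ → /zi/, /w/ → /wi/, /m/ → /mi/.

tipineoziʒawimi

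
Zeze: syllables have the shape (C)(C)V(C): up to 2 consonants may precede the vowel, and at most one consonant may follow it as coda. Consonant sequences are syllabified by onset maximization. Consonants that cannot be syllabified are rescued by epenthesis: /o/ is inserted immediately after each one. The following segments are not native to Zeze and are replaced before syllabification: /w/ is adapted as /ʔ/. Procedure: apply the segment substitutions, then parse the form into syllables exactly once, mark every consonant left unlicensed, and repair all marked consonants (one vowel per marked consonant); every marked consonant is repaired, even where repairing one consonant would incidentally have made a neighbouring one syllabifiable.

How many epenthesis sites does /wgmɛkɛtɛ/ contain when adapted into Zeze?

1

After substitution the input is /ʔgmɛkɛtɛ/.
The unsyllabifiable consonants are /ʔ/; each receives one epenthetic vowel.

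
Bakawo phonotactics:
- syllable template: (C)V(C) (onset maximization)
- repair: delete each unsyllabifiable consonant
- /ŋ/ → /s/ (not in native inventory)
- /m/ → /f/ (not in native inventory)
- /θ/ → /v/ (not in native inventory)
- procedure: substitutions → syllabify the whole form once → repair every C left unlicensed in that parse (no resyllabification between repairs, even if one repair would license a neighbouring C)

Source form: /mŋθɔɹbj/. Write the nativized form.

vɔɹ

Substitution: /m/ → /f/, /ŋ/ → /s/, /θ/ → /v/, giving /fsvɔɹbj/.
The consonants /f/, /s/, /b/, /j/ cannot be parsed into a legal (C)V(C) syllable (at most one coda consonant is licensed; onsets are limited to one consonant).
Each unlicensed consonant is deleted: /f/, /s/, /b/, /j/.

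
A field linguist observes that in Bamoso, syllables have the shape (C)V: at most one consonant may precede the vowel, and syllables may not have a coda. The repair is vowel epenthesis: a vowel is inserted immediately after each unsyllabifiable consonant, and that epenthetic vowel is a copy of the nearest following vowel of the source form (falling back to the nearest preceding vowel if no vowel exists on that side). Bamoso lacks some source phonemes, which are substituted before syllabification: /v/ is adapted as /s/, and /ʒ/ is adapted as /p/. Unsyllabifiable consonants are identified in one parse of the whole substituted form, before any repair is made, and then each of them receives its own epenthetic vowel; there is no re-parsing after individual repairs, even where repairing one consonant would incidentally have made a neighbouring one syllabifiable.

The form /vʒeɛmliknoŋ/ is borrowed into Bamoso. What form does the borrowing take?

sepeɛmilikonoŋo

Substitution: /v/ → /s/, /ʒ/ → /p/, giving /speɛmliknoŋ/.
Under (C)V, the unsyllabifiable consonants are /s/, /m/, /k/, /ŋ/ (no codas are permitted; onsets are limited to one consonant).
Each unlicensed consonant becomes the onset of a new syllable: /s/ → /se/, /m/ → /mi/, /k/ → /ko/, /ŋ/ → /ŋo/.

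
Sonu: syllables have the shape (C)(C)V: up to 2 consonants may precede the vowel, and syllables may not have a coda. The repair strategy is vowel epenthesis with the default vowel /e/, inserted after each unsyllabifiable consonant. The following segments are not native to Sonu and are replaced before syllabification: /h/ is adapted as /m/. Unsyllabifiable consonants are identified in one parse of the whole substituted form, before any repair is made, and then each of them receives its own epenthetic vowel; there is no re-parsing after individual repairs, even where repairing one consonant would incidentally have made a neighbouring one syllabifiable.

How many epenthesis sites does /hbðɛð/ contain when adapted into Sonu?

2

After substitution the input is /mbðɛð/.
The unsyllabifiable consonants are /m/, /ð/; each receives one epenthetic vowel.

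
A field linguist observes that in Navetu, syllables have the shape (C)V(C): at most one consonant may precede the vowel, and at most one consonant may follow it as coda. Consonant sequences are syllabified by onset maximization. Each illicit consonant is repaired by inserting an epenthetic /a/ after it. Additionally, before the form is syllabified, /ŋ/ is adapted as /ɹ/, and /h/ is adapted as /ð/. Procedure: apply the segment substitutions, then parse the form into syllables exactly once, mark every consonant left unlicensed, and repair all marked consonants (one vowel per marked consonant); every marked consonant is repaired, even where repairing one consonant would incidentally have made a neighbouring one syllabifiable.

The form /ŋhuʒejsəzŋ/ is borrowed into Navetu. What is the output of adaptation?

ɹaðuʒejsəzɹa

Substitution: /ŋ/ → /ɹ/, /h/ → /ð/, giving /ɹðuʒejsəzɹ/.
Under (C)V(C), the unsyllabifiable consonants are /ɹ/, /ɹ/ (at most one coda consonant is licensed; onsets are limited to one consonant).
Epenthesis after each stranded consonant: /ɹ/ → /ɹa/, /ɹ/ → /ɹa/.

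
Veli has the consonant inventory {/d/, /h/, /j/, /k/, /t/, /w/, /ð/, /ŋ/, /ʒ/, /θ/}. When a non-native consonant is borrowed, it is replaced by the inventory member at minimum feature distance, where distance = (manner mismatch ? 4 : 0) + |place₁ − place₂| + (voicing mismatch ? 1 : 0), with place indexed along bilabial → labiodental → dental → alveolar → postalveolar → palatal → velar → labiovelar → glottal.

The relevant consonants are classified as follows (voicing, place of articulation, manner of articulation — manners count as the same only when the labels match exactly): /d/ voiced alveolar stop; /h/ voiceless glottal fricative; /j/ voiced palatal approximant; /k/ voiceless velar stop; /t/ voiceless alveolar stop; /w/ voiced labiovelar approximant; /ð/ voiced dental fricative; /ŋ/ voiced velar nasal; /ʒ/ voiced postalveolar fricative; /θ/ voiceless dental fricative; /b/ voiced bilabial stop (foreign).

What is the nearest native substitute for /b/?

d

/d/ is closest: same manner (stop), place distance 3 (bilabial→alveolar), same voicing; total 3. Next closest is /t/ at distance 4.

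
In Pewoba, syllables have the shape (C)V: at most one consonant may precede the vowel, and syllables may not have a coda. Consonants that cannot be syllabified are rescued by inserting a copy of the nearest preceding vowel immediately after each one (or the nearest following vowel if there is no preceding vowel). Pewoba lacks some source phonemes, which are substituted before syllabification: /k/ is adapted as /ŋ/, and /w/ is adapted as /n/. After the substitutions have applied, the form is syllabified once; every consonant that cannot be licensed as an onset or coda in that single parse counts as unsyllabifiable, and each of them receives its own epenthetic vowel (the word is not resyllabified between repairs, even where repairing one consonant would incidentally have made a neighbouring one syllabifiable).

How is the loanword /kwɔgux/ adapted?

ŋɔnɔguxu

Substitution: /k/ → /ŋ/, /w/ → /n/, giving /ŋnɔgux/.
Syllabifying with onset maximization leaves /ŋ/, /x/ stranded (no codas are permitted; onsets are limited to one consonant).
Each unlicensed consonant becomes the onset of a new syllable: /ŋ/ → /ŋɔ/, /x/ → /xu/.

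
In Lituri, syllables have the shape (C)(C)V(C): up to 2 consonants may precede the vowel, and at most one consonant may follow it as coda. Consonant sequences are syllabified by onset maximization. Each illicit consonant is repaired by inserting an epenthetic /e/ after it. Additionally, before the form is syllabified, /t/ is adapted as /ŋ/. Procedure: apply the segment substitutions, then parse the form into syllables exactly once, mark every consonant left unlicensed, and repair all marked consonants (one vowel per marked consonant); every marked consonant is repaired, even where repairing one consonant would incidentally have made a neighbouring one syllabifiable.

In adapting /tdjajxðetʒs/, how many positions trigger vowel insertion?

3

After substitution the input is /ŋdjajxðeŋʒs/.
The unsyllabifiable consonants are /ŋ/, /ʒ/, /s/; each receives one epenthetic vowel.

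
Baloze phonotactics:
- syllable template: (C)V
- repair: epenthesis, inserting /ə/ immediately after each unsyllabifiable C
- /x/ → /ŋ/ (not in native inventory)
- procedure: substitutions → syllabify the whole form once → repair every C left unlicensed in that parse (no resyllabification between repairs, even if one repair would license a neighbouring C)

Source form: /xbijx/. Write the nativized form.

ŋəbijəŋə

Substitution: /x/ → /ŋ/, giving /ŋbijŋ/.
Under (C)V, the unsyllabifiable consonants are /ŋ/, /j/, /ŋ/ (no codas are permitted; onsets are limited to one consonant).
Each unlicensed consonant becomes the onset of a new syllable: /ŋ/ → /ŋə/, /j/ → /jə/, /ŋ/ → /ŋə/.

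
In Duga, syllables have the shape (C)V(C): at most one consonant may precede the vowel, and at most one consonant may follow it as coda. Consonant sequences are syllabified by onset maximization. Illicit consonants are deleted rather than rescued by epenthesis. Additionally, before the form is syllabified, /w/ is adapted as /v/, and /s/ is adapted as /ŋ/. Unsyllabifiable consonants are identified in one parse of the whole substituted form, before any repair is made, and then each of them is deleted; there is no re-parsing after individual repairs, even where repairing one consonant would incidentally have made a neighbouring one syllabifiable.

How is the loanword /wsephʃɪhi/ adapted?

Substitution: /w/ → /v/, /s/ → /ŋ/, giving /vŋephʃɪhi/.
The consonants /v/, /h/ cannot be parsed into a legal (C)V(C) syllable (at most one coda consonant is licensed; onsets are limited to one consonant).
Deleting the stranded consonants removes /v/, /h/.

ŋepʃɪhi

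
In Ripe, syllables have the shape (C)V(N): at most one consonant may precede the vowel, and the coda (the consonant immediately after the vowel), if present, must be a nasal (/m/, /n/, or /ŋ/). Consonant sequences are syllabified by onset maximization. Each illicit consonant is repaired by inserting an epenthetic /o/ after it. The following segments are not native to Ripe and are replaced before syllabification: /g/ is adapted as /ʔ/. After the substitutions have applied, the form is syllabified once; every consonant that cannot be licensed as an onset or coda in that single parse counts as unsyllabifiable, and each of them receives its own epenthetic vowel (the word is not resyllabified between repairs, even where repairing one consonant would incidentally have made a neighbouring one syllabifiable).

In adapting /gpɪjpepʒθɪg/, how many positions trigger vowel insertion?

After substitution the input is /ʔpɪjpepʒθɪʔ/.
The unsyllabifiable consonants are /ʔ/, /j/, /p/, /ʒ/, /ʔ/; each receives one epenthetic vowel.

5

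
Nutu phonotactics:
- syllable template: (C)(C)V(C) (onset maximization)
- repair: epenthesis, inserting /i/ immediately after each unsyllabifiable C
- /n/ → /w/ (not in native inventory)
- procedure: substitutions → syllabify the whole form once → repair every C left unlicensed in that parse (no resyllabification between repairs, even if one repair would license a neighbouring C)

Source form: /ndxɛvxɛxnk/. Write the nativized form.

Substitution: /n/ → /w/, giving /wdxɛvxɛxwk/.
The consonants /w/, /w/, /k/ cannot be parsed into a legal (C)(C)V(C) syllable (at most one coda consonant is licensed; onsets may contain at most 2 consonants).
Inserting the epenthetic vowel yields /w/ → /wi/, /w/ → /wi/, /k/ → /ki/.

widxɛvxɛxwiki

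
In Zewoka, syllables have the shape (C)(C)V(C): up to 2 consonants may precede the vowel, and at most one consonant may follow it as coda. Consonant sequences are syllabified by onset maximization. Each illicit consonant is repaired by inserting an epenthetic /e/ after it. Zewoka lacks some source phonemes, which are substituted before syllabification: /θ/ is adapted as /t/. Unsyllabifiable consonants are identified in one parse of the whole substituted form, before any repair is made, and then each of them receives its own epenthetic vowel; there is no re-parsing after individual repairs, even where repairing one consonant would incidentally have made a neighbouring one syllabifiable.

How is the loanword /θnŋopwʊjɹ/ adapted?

tenŋopwʊjɹe

Substitution: /θ/ → /t/, giving /tnŋopwʊjɹ/.
Under (C)(C)V(C), the unsyllabifiable consonants are /t/, /ɹ/ (at most one coda consonant is licensed; onsets may contain at most 2 consonants).
Epenthesis after each stranded consonant: /t/ → /te/, /ɹ/ → /ɹe/.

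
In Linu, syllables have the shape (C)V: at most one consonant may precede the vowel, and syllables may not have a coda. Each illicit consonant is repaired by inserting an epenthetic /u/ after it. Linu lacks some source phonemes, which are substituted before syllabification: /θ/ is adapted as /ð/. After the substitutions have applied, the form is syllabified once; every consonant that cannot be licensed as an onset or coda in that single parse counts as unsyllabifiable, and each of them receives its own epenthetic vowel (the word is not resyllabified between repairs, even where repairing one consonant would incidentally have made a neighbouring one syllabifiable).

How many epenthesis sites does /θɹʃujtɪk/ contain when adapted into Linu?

After substitution the input is /ðɹʃujtɪk/.
The unsyllabifiable consonants are /ð/, /ɹ/, /j/, /k/; each receives one epenthetic vowel.

4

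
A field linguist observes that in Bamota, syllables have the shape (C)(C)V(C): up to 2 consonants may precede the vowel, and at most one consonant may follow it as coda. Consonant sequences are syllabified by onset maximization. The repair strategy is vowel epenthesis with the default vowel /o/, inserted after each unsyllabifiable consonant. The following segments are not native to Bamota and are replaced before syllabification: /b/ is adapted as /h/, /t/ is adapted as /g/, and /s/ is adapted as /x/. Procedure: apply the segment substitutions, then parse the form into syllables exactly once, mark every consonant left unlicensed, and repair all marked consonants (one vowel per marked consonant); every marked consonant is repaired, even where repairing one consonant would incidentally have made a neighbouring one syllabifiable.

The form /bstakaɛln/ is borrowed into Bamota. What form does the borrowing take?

hoxgakaɛlno

Substitution: /b/ → /h/, /s/ → /x/, /t/ → /g/, giving /hxgakaɛln/.
Under (C)(C)V(C), the unsyllabifiable consonants are /h/, /n/ (at most one coda consonant is licensed; onsets may contain at most 2 consonants).
Epenthesis after each stranded consonant: /h/ → /ho/, /n/ → /no/.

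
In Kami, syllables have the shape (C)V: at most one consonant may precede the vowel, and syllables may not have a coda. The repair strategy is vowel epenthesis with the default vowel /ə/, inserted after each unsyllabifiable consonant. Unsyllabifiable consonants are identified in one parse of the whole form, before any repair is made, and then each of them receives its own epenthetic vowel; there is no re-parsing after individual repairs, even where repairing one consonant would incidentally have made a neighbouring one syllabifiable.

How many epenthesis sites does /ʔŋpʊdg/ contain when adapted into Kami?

The unsyllabifiable consonants are /ʔ/, /ŋ/, /d/, /g/; each receives one epenthetic vowel.

4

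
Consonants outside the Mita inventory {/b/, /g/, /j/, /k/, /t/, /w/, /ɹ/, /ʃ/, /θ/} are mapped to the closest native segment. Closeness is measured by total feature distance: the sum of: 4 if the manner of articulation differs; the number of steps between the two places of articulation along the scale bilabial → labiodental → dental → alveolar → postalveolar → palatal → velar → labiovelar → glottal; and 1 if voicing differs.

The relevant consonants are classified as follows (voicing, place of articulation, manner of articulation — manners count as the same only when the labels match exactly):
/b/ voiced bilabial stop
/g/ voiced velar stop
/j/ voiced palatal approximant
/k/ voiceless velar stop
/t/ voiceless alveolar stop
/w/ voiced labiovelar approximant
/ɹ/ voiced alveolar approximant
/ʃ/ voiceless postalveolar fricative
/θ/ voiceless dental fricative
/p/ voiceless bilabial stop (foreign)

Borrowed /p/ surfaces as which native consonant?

/b/ is closest: same manner (stop), place distance 0 (bilabial→bilabial), voicing differs (+1); total 1. Next closest is /t/ at distance 3.

b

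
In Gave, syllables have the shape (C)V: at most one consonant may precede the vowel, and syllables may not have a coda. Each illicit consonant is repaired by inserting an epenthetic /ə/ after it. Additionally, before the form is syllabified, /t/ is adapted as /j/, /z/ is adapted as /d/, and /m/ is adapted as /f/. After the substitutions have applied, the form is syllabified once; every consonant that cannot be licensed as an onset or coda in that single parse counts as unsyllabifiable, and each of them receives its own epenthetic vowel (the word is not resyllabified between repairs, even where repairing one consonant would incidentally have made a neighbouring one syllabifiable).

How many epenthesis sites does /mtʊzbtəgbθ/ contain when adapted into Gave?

After substitution the input is /fjʊdbjəgbθ/.
The unsyllabifiable consonants are /f/, /d/, /b/, /g/, /b/, /θ/; each receives one epenthetic vowel.

6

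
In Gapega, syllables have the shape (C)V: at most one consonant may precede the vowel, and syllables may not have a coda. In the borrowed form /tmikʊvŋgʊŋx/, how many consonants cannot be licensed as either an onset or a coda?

5

Syllabifying with onset maximization leaves /t/, /v/, /ŋ/, /ŋ/, /x/ stranded (no codas are permitted; onsets are limited to one consonant).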